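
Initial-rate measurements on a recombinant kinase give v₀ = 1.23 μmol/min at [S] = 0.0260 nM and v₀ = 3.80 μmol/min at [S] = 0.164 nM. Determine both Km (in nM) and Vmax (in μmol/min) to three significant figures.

From v = Vmax[S]/(Km+[S]), each point gives Vmax = v(Km+[S])/[S].
Equating: 1.23(Km+0.0260)/0.0260 = 3.80(Km+0.164)/0.164.
47.31·Km + 1.23 = 23.17·Km + 3.80, so (47.31 − 23.17)·Km = 3.80 − 1.23.
Km = 2.570/24.14 = 0.106 nM; then Vmax = 1.23(0.106+0.0260)/0.0260 = 6.27 μmol/min.

Km = 0.106 nM; Vmax = 6.27 μmol/min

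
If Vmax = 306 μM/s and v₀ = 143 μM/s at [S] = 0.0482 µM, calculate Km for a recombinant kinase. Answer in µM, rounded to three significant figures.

0.0549 µM

From v = Vmax[S]/(Km+[S]), Km = [S](Vmax − v)/v.
Km = 0.0482 × (306 − 143) / 143 = 7.857/143 = 0.0549 µM.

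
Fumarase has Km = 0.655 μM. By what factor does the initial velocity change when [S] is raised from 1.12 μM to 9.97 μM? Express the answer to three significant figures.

Since Vmax cancels, v₂/v₁ = [S]₂(Km+[S]₁) / [S]₁(Km+[S]₂).
= 9.97×(0.655+1.12) / (1.12×(0.655+9.97)) = 17.70/11.90 = 1.49.

1.49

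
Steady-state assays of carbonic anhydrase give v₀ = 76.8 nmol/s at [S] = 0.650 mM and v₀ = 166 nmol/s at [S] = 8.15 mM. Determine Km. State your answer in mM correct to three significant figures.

From v = Vmax[S]/(Km+[S]), each point gives Vmax = v(Km+[S])/[S].
Equating: 76.8(Km+0.650)/0.650 = 166(Km+8.15)/8.15.
118.2·Km + 76.8 = 20.37·Km + 166, so (118.2 − 20.37)·Km = 166 − 76.8.
Km = 89.20/97.79 = 0.912 mM; then Vmax = 76.8(0.912+0.650)/0.650 = 185 nmol/s.

0.912 mM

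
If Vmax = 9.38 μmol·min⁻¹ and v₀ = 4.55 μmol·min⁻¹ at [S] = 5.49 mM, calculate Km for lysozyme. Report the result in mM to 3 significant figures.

From v = Vmax[S]/(Km+[S]), Km = [S](Vmax − v)/v.
Km = 5.49 × (9.38 − 4.55) / 4.55 = 26.52/4.55 = 5.83 mM.

5.83 mM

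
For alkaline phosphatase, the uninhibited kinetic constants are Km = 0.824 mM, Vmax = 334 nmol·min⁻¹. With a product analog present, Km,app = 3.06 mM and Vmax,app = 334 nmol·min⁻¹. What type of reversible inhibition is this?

Km increases (0.824 → 3.06 mM) while Vmax is unchanged — the hallmark of competitive inhibition.

competitive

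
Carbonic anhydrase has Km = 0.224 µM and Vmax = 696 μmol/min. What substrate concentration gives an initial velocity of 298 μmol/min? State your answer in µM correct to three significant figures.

0.168 µM

The required fractional saturation is v/Vmax = 298/696 = 0.4282.
Then [S]/(Km+[S]) = 0.4282 ⇒ [S] = 0.224 × 0.4282/(1 − 0.4282) = 0.168 µM.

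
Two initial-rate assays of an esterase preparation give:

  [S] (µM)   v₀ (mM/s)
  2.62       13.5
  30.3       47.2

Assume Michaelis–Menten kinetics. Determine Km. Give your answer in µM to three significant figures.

In reciprocal form, 1/v = (Km/Vmax)·(1/[S]) + 1/Vmax. The two points give (1/[S], 1/v) = (0.3817, 0.07407) and (0.03300, 0.02119).
Slope = (0.07407 − 0.02119)/(0.3817 − 0.03300) = 0.1517; intercept = 0.07407 − 0.1517×0.3817 = 0.01618.
Vmax = 1/intercept = 61.8 mM/s; Km = slope × Vmax = 0.1517 × 61.8 = 9.37 µM.

9.37 µM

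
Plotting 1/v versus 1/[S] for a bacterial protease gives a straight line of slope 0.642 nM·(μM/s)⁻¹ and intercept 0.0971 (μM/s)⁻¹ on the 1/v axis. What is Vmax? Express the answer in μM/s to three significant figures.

The y-intercept of a Lineweaver–Burk plot equals 1/Vmax, so Vmax = 1/0.0971 = 10.3 μM/s.

10.3 μM/s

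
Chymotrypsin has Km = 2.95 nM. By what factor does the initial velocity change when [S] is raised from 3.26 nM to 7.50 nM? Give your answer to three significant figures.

1.37

The fractional saturations are [S]/(Km+[S]) = 3.26/6.210 = 0.5250 and 7.50/10.45 = 0.7177.
v₂/v₁ is just their ratio: 0.7177/0.5250 = 1.37.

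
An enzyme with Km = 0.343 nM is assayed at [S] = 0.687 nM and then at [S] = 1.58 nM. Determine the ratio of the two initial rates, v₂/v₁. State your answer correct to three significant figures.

1.23

Since Vmax cancels, v₂/v₁ = [S]₂(Km+[S]₁) / [S]₁(Km+[S]₂).
= 1.58×(0.343+0.687) / (0.687×(0.343+1.58)) = 1.627/1.321 = 1.23.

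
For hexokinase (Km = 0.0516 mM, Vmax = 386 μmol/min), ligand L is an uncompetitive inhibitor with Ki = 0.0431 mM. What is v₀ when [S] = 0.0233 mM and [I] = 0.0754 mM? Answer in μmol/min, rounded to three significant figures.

α = 1 + [I]/Ki = 1 + 0.0754/0.0431 = 2.749.
For an uncompetitive inhibitor, both parameters are divided by α, giving Vmax/α and Km/α: Km,app = 0.0188 mM, Vmax,app = 140 μmol/min.
v = Vmax,app·[S]/(Km,app + [S]) = 140 × 0.0233/(0.0188 + 0.0233) = 77.8 μmol/min.

77.8 μmol/min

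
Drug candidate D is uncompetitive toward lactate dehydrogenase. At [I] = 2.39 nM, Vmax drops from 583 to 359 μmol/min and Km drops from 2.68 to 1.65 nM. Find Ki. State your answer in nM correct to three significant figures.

3.83 nM

Uncompetitive: Vmax,app = Vmax/α (and Km,app = Km/α) with α = 1 + [I]/Ki.
α = Vmax/Vmax,app = 583/359 = 1.624.
Since α = 1 + [I]/Ki, [I]/Ki = 1.624 − 1 = 0.6240 and Ki = 2.39/0.6240 = 3.83 nM.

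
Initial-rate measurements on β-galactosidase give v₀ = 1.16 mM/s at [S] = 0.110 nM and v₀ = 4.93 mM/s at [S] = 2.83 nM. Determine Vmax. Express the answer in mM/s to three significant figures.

From v = Vmax[S]/(Km+[S]), each point gives Vmax = v(Km+[S])/[S].
Equating: 1.16(Km+0.110)/0.110 = 4.93(Km+2.83)/2.83.
10.55·Km + 1.16 = 1.742·Km + 4.93, so (10.55 − 1.742)·Km = 4.93 − 1.16.
Km = 3.770/8.803 = 0.428 nM; then Vmax = 1.16(0.428+0.110)/0.110 = 5.68 mM/s.

5.68 mM/s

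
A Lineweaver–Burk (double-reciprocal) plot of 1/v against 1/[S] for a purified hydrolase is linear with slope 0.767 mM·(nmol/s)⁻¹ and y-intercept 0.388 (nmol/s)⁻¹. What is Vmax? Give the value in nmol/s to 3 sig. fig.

The y-intercept of a Lineweaver–Burk plot equals 1/Vmax, so Vmax = 1/0.388 = 2.58 nmol/s.

2.58 nmol/s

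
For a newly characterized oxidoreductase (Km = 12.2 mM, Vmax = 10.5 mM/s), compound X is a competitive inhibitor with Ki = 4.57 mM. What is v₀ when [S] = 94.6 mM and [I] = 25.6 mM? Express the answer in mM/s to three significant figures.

5.67 mM/s

α = 1 + [I]/Ki = 1 + 25.6/4.57 = 6.602.
For a competitive inhibitor, Vmax is unchanged and the apparent Km becomes α·Km: Km,app = 80.5 mM, Vmax,app = 10.5 mM/s.
v = Vmax,app·[S]/(Km,app + [S]) = 10.5 × 94.6/(80.5 + 94.6) = 5.67 mM/s.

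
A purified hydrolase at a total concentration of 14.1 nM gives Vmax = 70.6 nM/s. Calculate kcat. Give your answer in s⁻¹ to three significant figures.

5.01 s⁻¹

kcat = Vmax/[E]total = 70.6 nM/s / 14.1 nM = 5.01 s⁻¹.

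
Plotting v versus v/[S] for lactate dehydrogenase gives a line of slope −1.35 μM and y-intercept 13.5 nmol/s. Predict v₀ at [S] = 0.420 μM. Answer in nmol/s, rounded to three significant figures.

In the Eadie–Hofstee form v = Vmax − Km·(v/[S]), the slope is −Km and the intercept is Vmax, so Km = 1.35 μM and Vmax = 13.5 nmol/s.
v = 13.5 × 0.420/(1.35 + 0.420) = 3.20 nmol/s.

3.20 nmol/s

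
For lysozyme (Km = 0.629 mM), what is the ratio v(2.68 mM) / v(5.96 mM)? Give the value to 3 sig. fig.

The fractional saturations are [S]/(Km+[S]) = 5.96/6.589 = 0.9045 and 2.68/3.309 = 0.8099.
v₂/v₁ is just their ratio: 0.8099/0.9045 = 0.895.

0.895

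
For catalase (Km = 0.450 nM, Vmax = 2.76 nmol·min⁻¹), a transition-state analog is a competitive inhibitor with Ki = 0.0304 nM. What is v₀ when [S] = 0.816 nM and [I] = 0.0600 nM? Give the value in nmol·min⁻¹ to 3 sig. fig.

1.05 nmol·min⁻¹

With α = 1 + [I]/Ki = 1 + 0.0600/0.0304 = 2.974, the competitive rate law is v = Vmax[S] / (αKm + [S]).
v = 2.76×0.816 / (2.974×0.450 + 0.816) = 2.252/2.154 = 1.05 nmol·min⁻¹.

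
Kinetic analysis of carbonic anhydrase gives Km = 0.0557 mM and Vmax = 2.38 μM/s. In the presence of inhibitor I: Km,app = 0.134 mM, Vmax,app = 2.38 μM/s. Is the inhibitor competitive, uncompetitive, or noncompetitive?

competitive

Km increases (0.0557 → 0.134 mM) while Vmax is unchanged — the hallmark of competitive inhibition.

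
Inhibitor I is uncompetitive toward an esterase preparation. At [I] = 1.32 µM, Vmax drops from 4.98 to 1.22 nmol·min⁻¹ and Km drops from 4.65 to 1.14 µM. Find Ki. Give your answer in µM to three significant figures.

0.428 µM

Uncompetitive: Vmax,app = Vmax/α (and Km,app = Km/α) with α = 1 + [I]/Ki.
α = Vmax/Vmax,app = 4.98/1.22 = 4.082.
Ki = [I]/(α − 1) = 1.32/3.082 = 0.428 µM.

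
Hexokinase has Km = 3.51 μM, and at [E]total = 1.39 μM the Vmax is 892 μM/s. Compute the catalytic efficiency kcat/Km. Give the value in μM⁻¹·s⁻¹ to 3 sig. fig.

183 μM⁻¹·s⁻¹

kcat = Vmax/[E]total = 892/1.39 = 642 s⁻¹.
kcat/Km = 642/3.51 = 183 μM⁻¹·s⁻¹.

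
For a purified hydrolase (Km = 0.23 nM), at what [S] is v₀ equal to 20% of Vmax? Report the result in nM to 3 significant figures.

v/Vmax = [S]/(Km+[S]) = 0.2, so [S] = Km·0.2/(1 − 0.2) = 0.23 × 0.2500.
[S] = 0.0575 nM.

0.0575 nM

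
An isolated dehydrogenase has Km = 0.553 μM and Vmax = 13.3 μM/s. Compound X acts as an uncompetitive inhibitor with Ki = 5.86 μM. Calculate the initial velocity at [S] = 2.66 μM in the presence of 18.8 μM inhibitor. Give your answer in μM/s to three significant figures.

3.01 μM/s

α = 1 + [I]/Ki = 1 + 18.8/5.86 = 4.208.
For an uncompetitive inhibitor, both parameters are divided by α, giving Vmax/α and Km/α: Km,app = 0.131 μM, Vmax,app = 3.16 μM/s.
v = Vmax,app·[S]/(Km,app + [S]) = 3.16 × 2.66/(0.131 + 2.66) = 3.01 μM/s.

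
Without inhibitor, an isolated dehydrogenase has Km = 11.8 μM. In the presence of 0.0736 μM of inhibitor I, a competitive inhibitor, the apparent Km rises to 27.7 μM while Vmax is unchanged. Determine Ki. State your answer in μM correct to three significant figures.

0.0546 μM

Competitive: Km,app = α·Km with α = 1 + [I]/Ki.
α = Km,app/Km = 27.7/11.8 = 2.347.
Since α = 1 + [I]/Ki, [I]/Ki = 2.347 − 1 = 1.347 and Ki = 0.0736/1.347 = 0.0546 μM.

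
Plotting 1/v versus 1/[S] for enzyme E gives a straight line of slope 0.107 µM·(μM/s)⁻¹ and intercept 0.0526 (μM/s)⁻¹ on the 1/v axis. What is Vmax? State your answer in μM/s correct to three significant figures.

The y-intercept of a Lineweaver–Burk plot equals 1/Vmax, so Vmax = 1/0.0526 = 19.0 μM/s.

19.0 μM/s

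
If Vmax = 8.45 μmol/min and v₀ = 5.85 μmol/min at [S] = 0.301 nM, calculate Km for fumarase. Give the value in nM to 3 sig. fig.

From v = Vmax[S]/(Km+[S]), Km = [S](Vmax − v)/v.
Km = 0.301 × (8.45 − 5.85) / 5.85 = 0.7826/5.85 = 0.134 nM.

0.134 nM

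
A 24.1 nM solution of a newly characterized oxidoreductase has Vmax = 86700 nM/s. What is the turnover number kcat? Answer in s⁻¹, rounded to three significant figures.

3600 s⁻¹

kcat = Vmax/[E]total = 86700 nM/s / 24.1 nM = 3600 s⁻¹.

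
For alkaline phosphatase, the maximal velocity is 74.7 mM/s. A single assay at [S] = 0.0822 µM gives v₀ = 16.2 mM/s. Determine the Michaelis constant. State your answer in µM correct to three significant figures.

v/Vmax = 16.2/74.7 = 0.2169 = [S]/(Km+[S]).
So Km + [S] = [S]/0.2169 = 0.3790 µM, giving Km = 0.3790 − 0.0822 = 0.297 µM.

0.297 µM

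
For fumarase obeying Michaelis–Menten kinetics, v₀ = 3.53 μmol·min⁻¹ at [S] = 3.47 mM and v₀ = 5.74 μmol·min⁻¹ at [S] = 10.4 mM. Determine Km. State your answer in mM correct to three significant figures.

In reciprocal form, 1/v = (Km/Vmax)·(1/[S]) + 1/Vmax. The two points give (1/[S], 1/v) = (0.2882, 0.2833) and (0.09615, 0.1742).
Slope = (0.2833 − 0.1742)/(0.2882 − 0.09615) = 0.5680; intercept = 0.2833 − 0.5680×0.2882 = 0.1196.
Vmax = 1/intercept = 8.36 μmol·min⁻¹; Km = slope × Vmax = 0.5680 × 8.36 = 4.75 mM.

4.75 mM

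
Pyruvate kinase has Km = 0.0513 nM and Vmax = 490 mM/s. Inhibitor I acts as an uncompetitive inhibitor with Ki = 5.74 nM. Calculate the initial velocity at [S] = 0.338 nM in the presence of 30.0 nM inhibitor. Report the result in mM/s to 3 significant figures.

76.8 mM/s

With α = 1 + [I]/Ki = 1 + 30.0/5.74 = 6.226, the uncompetitive rate law is v = (Vmax/α)·[S] / (Km/α + [S]).
v = (490/6.226)×0.338 / (0.0513/6.226 + 0.338) = 26.60/0.3462 = 76.8 mM/s.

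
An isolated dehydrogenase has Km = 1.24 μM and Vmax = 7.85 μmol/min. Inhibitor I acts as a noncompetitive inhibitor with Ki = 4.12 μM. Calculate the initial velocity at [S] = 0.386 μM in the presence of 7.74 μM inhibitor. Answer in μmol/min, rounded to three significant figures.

With α = 1 + [I]/Ki = 1 + 7.74/4.12 = 2.879, the noncompetitive rate law is v = (Vmax/α)·[S] / (Km + [S]).
v = (7.85/2.879)×0.386 / (1.24 + 0.386) = 1.053/1.626 = 0.647 μmol/min.

0.647 μmol/min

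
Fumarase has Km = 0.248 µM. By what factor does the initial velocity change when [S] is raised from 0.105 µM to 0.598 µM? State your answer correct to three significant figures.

Since Vmax cancels, v₂/v₁ = [S]₂(Km+[S]₁) / [S]₁(Km+[S]₂).
= 0.598×(0.248+0.105) / (0.105×(0.248+0.598)) = 0.2111/0.08883 = 2.38.

2.38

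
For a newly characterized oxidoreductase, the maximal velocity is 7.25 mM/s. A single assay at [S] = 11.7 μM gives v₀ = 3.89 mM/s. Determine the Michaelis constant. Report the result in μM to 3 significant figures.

10.1 μM

v/Vmax = 3.89/7.25 = 0.5366 = [S]/(Km+[S]).
So Km + [S] = [S]/0.5366 = 21.81 μM, giving Km = 21.81 − 11.7 = 10.1 μM.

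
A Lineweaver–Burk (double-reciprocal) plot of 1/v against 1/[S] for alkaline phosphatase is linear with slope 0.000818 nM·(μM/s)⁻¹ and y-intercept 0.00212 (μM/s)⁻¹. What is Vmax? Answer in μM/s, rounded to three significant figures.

472 μM/s

The y-intercept of a Lineweaver–Burk plot equals 1/Vmax, so Vmax = 1/0.00212 = 472 μM/s.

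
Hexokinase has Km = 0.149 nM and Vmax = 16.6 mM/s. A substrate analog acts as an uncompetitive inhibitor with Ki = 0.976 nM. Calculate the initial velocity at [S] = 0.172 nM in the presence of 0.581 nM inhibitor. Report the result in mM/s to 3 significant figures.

With α = 1 + [I]/Ki = 1 + 0.581/0.976 = 1.595, the uncompetitive rate law is v = (Vmax/α)·[S] / (Km/α + [S]).
v = (16.6/1.595)×0.172 / (0.149/1.595 + 0.172) = 1.790/0.2654 = 6.74 mM/s.

6.74 mM/s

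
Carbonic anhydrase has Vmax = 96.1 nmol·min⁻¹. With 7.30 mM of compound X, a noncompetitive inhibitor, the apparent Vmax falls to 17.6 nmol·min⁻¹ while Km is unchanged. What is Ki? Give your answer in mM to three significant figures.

Noncompetitive: Vmax,app = Vmax/α with α = 1 + [I]/Ki.
α = Vmax/Vmax,app = 96.1/17.6 = 5.460.
Ki = [I]/(α − 1) = 7.30/4.460 = 1.64 mM.

1.64 mM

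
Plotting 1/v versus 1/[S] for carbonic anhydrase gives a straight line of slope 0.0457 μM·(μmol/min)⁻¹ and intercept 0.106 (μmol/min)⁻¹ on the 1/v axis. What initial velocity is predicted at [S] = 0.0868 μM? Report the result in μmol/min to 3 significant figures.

The y-intercept is 1/Vmax, so Vmax = 1/0.106 = 9.43 μmol/min.
The slope is Km/Vmax, so Km = 0.0457 × 9.43 = 0.431 μM.
Then v = 9.43 × 0.0868/(0.431 + 0.0868) = 1.58 μmol/min.

1.58 μmol/min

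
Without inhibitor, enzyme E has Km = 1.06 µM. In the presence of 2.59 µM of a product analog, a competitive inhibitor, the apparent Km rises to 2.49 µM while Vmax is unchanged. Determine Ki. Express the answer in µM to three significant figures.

1.92 µM

Competitive: Km,app = α·Km with α = 1 + [I]/Ki.
α = Km,app/Km = 2.49/1.06 = 2.349.
Ki = [I]/(α − 1) = 2.59/1.349 = 1.92 µM.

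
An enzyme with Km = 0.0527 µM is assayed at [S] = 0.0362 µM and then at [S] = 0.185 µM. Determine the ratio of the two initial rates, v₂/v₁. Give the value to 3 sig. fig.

Since Vmax cancels, v₂/v₁ = [S]₂(Km+[S]₁) / [S]₁(Km+[S]₂).
= 0.185×(0.0527+0.0362) / (0.0362×(0.0527+0.185)) = 0.01645/0.008605 = 1.91.

1.91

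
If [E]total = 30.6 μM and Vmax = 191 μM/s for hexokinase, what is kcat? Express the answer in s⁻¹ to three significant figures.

kcat = Vmax/[E]total = 191 μM/s / 30.6 μM = 6.24 s⁻¹.

6.24 s⁻¹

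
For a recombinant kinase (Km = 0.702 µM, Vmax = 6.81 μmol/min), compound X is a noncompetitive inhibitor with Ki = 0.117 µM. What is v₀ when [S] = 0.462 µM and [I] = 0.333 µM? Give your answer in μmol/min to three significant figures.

0.703 μmol/min

With α = 1 + [I]/Ki = 1 + 0.333/0.117 = 3.846, the noncompetitive rate law is v = (Vmax/α)·[S] / (Km + [S]).
v = (6.81/3.846)×0.462 / (0.702 + 0.462) = 0.8180/1.164 = 0.703 μmol/min.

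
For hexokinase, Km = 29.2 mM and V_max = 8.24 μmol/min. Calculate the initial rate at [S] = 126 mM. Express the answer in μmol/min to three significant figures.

v = Vmax·[S]/(Km + [S]) = 8.24 × 126 / (29.2 + 126)
  = 1038 / 155.2 = 6.69 μmol/min.

6.69 μmol/min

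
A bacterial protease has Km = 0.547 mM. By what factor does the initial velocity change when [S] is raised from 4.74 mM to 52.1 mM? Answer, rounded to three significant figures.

1.10

Since Vmax cancels, v₂/v₁ = [S]₂(Km+[S]₁) / [S]₁(Km+[S]₂).
= 52.1×(0.547+4.74) / (4.74×(0.547+52.1)) = 275.5/249.5 = 1.10.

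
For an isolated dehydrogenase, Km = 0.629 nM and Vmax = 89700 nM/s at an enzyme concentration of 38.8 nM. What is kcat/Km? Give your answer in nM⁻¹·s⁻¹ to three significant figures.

3680 nM⁻¹·s⁻¹

kcat = Vmax/[E]total = 89700/38.8 = 2310 s⁻¹.
kcat/Km = 2310/0.629 = 3680 nM⁻¹·s⁻¹.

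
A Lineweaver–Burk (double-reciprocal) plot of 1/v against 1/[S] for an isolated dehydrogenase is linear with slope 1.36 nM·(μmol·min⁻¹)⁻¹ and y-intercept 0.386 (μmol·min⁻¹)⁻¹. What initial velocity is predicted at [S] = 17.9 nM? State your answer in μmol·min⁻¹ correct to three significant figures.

The y-intercept is 1/Vmax, so Vmax = 1/0.386 = 2.59 μmol·min⁻¹.
The slope is Km/Vmax, so Km = 1.36 × 2.59 = 3.52 nM.
Then v = 2.59 × 17.9/(3.52 + 17.9) = 2.16 μmol·min⁻¹.

2.16 μmol·min⁻¹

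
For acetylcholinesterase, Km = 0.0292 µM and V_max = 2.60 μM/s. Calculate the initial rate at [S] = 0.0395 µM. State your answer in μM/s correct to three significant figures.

1.49 μM/s

v = Vmax·[S]/(Km + [S]) = 2.60 × 0.0395 / (0.0292 + 0.0395)
  = 0.1027 / 0.06870 = 1.49 μM/s.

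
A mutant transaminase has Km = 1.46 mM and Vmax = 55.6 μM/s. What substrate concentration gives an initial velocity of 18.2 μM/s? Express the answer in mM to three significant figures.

The required fractional saturation is v/Vmax = 18.2/55.6 = 0.3273.
Then [S]/(Km+[S]) = 0.3273 ⇒ [S] = 1.46 × 0.3273/(1 − 0.3273) = 0.710 mM.

0.710 mM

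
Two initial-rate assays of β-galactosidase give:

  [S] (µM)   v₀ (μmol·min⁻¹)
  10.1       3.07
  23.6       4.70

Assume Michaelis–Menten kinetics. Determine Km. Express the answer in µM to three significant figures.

15.6 µM

From v = Vmax[S]/(Km+[S]), each point gives Vmax = v(Km+[S])/[S].
Equating: 3.07(Km+10.1)/10.1 = 4.70(Km+23.6)/23.6.
0.3040·Km + 3.07 = 0.1992·Km + 4.70, so (0.3040 − 0.1992)·Km = 4.70 − 3.07.
Km = 1.630/0.1048 = 15.6 µM; then Vmax = 3.07(15.6+10.1)/10.1 = 7.80 μmol·min⁻¹.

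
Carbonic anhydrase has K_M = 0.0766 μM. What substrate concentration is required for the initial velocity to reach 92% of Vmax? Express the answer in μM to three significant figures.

v/Vmax = [S]/(Km+[S]) = 0.92, so [S] = Km·0.92/(1 − 0.92) = 0.0766 × 11.50.
[S] = 0.881 μM.

0.881 μM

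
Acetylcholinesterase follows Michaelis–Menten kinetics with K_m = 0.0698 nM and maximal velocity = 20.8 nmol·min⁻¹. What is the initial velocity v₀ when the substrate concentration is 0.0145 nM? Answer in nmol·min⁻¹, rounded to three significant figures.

3.58 nmol·min⁻¹

[S]/(Km+[S]) = 0.0145/0.08430 = 0.1720, the fractional saturation.
v = 0.1720 × Vmax = 0.1720 × 20.8 = 3.58 nmol·min⁻¹.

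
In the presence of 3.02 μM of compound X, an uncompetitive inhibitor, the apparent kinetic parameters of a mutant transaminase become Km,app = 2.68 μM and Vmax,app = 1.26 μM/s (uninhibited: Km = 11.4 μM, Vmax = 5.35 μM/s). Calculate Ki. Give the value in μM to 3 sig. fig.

0.930 μM

Uncompetitive: Vmax,app = Vmax/α (and Km,app = Km/α) with α = 1 + [I]/Ki.
α = Vmax/Vmax,app = 5.35/1.26 = 4.246.
Ki = [I]/(α − 1) = 3.02/3.246 = 0.930 μM.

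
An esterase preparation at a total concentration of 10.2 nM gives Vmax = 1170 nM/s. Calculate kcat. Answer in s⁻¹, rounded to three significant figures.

115 s⁻¹

kcat = Vmax/[E]total = 1170 nM/s / 10.2 nM = 115 s⁻¹.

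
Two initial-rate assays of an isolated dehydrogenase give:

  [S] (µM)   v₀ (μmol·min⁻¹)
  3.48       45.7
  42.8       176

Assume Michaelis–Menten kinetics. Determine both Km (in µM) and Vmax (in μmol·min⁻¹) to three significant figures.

From v = Vmax[S]/(Km+[S]), each point gives Vmax = v(Km+[S])/[S].
Equating: 45.7(Km+3.48)/3.48 = 176(Km+42.8)/42.8.
13.13·Km + 45.7 = 4.112·Km + 176, so (13.13 − 4.112)·Km = 176 − 45.7.
Km = 130.3/9.020 = 14.4 µM; then Vmax = 45.7(14.4+3.48)/3.48 = 235 μmol·min⁻¹.

Km = 14.4 µM; Vmax = 235 μmol·min⁻¹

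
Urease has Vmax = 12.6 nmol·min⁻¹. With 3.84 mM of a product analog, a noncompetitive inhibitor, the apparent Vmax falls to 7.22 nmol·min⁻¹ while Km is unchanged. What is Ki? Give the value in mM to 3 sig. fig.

Noncompetitive: Vmax,app = Vmax/α with α = 1 + [I]/Ki.
α = Vmax/Vmax,app = 12.6/7.22 = 1.745.
Since α = 1 + [I]/Ki, [I]/Ki = 1.745 − 1 = 0.7452 and Ki = 3.84/0.7452 = 5.15 mM.

5.15 mM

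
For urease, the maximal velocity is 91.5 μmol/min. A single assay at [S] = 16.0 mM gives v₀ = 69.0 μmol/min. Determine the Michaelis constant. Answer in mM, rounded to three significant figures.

v/Vmax = 69.0/91.5 = 0.7541 = [S]/(Km+[S]).
So Km + [S] = [S]/0.7541 = 21.22 mM, giving Km = 21.22 − 16.0 = 5.22 mM.

5.22 mM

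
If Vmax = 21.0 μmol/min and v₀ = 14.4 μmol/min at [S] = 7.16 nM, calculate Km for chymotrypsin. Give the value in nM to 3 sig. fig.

From v = Vmax[S]/(Km+[S]), Km = [S](Vmax − v)/v.
Km = 7.16 × (21.0 − 14.4) / 14.4 = 47.26/14.4 = 3.28 nM.

3.28 nM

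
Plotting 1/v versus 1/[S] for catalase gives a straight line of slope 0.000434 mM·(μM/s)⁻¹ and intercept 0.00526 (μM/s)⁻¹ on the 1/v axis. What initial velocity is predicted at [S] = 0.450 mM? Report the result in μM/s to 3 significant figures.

161 μM/s

The y-intercept is 1/Vmax, so Vmax = 1/0.00526 = 190 μM/s.
The slope is Km/Vmax, so Km = 0.000434 × 190 = 0.0825 mM.
Then v = 190 × 0.450/(0.0825 + 0.450) = 161 μM/s.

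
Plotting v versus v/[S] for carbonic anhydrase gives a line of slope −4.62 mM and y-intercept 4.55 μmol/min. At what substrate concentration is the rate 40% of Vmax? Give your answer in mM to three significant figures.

3.08 mM

The Eadie–Hofstee slope gives Km = 4.62 mM (slope = −Km).
v/Vmax = [S]/(Km+[S]) = 0.4 ⇒ [S] = Km·0.4/(1−0.4) = 4.62 × 0.6667 = 3.08 mM.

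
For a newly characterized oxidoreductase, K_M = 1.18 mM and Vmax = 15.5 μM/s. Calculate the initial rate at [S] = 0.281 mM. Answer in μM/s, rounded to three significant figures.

v = Vmax·[S]/(Km + [S]) = 15.5 × 0.281 / (1.18 + 0.281)
  = 4.356 / 1.461 = 2.98 μM/s.

2.98 μM/s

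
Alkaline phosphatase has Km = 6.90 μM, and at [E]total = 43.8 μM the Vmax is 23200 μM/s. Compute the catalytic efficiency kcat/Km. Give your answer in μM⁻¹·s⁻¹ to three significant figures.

76.8 μM⁻¹·s⁻¹

kcat = Vmax/[E]total = 23200/43.8 = 530 s⁻¹.
kcat/Km = 530/6.90 = 76.8 μM⁻¹·s⁻¹.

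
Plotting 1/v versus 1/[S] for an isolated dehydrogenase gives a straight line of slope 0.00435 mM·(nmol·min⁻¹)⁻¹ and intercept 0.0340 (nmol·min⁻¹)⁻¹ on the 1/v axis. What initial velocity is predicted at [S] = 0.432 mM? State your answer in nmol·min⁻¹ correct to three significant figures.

The y-intercept is 1/Vmax, so Vmax = 1/0.0340 = 29.4 nmol·min⁻¹.
The slope is Km/Vmax, so Km = 0.00435 × 29.4 = 0.128 mM.
Then v = 29.4 × 0.432/(0.128 + 0.432) = 22.7 nmol·min⁻¹.

22.7 nmol·min⁻¹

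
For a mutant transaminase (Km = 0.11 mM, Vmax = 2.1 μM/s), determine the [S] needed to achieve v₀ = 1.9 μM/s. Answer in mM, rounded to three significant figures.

The required fractional saturation is v/Vmax = 1.9/2.1 = 0.9048.
Then [S]/(Km+[S]) = 0.9048 ⇒ [S] = 0.11 × 0.9048/(1 − 0.9048) = 1.04 mM.

1.04 mM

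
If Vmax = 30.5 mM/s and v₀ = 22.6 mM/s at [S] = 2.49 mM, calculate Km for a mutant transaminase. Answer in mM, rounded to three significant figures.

0.870 mM

v/Vmax = 22.6/30.5 = 0.7410 = [S]/(Km+[S]).
So Km + [S] = [S]/0.7410 = 3.360 mM, giving Km = 3.360 − 2.49 = 0.870 mM.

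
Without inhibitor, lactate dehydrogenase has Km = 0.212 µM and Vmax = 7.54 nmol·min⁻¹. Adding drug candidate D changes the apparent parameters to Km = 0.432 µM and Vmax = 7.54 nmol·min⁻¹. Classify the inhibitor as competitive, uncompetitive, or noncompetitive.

Km increases (0.212 → 0.432 µM) while Vmax is unchanged — the hallmark of competitive inhibition.

competitive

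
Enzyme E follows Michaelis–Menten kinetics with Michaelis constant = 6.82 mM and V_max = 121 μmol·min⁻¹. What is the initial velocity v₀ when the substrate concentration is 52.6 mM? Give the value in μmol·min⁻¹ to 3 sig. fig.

v = Vmax·[S]/(Km + [S]) = 121 × 52.6 / (6.82 + 52.6)
  = 6365 / 59.42 = 107 μmol·min⁻¹.

107 μmol·min⁻¹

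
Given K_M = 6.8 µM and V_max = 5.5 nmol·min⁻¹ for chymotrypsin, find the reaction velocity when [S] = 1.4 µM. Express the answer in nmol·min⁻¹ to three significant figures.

[S]/(Km+[S]) = 1.4/8.200 = 0.1707, the fractional saturation.
v = 0.1707 × Vmax = 0.1707 × 5.5 = 0.939 nmol·min⁻¹.

0.939 nmol·min⁻¹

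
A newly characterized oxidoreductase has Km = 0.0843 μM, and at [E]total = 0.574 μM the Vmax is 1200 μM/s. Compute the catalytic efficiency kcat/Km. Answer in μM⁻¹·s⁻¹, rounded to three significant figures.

24800 μM⁻¹·s⁻¹

kcat = Vmax/[E]total = 1200/0.574 = 2090 s⁻¹.
kcat/Km = 2090/0.0843 = 24800 μM⁻¹·s⁻¹.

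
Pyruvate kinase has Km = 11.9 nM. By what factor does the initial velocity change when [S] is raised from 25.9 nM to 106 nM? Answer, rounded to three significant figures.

The fractional saturations are [S]/(Km+[S]) = 25.9/37.80 = 0.6852 and 106/117.9 = 0.8991.
v₂/v₁ is just their ratio: 0.8991/0.6852 = 1.31.

1.31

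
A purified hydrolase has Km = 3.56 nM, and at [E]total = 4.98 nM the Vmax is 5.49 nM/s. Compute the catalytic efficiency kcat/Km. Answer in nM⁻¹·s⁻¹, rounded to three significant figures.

0.310 nM⁻¹·s⁻¹

kcat = Vmax/[E]total = 5.49/4.98 = 1.10 s⁻¹.
kcat/Km = 1.10/3.56 = 0.310 nM⁻¹·s⁻¹.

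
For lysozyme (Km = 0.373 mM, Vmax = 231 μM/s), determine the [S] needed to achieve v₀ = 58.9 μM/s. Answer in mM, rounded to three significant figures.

The required fractional saturation is v/Vmax = 58.9/231 = 0.2550.
Then [S]/(Km+[S]) = 0.2550 ⇒ [S] = 0.373 × 0.2550/(1 − 0.2550) = 0.128 mM.

0.128 mM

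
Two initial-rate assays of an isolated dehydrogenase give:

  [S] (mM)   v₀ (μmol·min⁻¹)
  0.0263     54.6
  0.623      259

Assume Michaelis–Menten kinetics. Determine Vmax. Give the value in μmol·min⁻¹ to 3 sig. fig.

In reciprocal form, 1/v = (Km/Vmax)·(1/[S]) + 1/Vmax. The two points give (1/[S], 1/v) = (38.02, 0.01832) and (1.605, 0.003861).
Slope = (0.01832 − 0.003861)/(38.02 − 1.605) = 0.0003969; intercept = 0.01832 − 0.0003969×38.02 = 0.003224.
Vmax = 1/intercept = 310 μmol·min⁻¹; Km = slope × Vmax = 0.0003969 × 310 = 0.123 mM.

310 μmol·min⁻¹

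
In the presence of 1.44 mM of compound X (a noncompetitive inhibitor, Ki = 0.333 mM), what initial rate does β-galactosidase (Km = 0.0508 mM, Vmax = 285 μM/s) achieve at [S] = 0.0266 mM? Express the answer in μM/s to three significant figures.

18.4 μM/s

α = 1 + [I]/Ki = 1 + 1.44/0.333 = 5.324.
For a noncompetitive inhibitor, Vmax is reduced to Vmax/α while Km is unchanged: Km,app = 0.0508 mM, Vmax,app = 53.5 μM/s.
v = Vmax,app·[S]/(Km,app + [S]) = 53.5 × 0.0266/(0.0508 + 0.0266) = 18.4 μM/s.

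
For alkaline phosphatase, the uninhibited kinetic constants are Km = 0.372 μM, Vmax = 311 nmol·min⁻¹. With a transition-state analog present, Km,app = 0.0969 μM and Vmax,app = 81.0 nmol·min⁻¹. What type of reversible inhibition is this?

uncompetitive

Both Km and Vmax decrease by the same factor (~3.84-fold) — characteristic of uncompetitive inhibition.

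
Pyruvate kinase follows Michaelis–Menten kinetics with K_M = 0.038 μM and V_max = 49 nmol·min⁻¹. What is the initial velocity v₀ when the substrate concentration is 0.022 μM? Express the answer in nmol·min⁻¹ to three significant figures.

v = Vmax·[S]/(Km + [S]) = 49 × 0.022 / (0.038 + 0.022)
  = 1.078 / 0.06000 = 18.0 nmol·min⁻¹.

18.0 nmol·min⁻¹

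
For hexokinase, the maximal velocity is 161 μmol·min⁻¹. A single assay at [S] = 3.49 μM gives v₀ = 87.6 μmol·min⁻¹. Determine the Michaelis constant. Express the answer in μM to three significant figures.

2.92 μM

v/Vmax = 87.6/161 = 0.5441 = [S]/(Km+[S]).
So Km + [S] = [S]/0.5441 = 6.414 μM, giving Km = 6.414 − 3.49 = 2.92 μM.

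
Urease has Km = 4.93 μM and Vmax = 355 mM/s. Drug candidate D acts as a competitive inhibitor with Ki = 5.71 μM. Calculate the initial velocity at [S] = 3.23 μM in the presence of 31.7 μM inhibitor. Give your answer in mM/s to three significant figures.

32.3 mM/s

α = 1 + [I]/Ki = 1 + 31.7/5.71 = 6.552.
For a competitive inhibitor, Vmax is unchanged and the apparent Km becomes α·Km: Km,app = 32.3 μM, Vmax,app = 355 mM/s.
v = Vmax,app·[S]/(Km,app + [S]) = 355 × 3.23/(32.3 + 3.23) = 32.3 mM/s.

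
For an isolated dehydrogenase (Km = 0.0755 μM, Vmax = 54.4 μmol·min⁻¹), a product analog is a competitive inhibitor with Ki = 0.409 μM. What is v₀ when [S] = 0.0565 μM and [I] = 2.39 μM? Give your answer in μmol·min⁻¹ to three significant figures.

With α = 1 + [I]/Ki = 1 + 2.39/0.409 = 6.844, the competitive rate law is v = Vmax[S] / (αKm + [S]).
v = 54.4×0.0565 / (6.844×0.0755 + 0.0565) = 3.074/0.5732 = 5.36 μmol·min⁻¹.

5.36 μmol·min⁻¹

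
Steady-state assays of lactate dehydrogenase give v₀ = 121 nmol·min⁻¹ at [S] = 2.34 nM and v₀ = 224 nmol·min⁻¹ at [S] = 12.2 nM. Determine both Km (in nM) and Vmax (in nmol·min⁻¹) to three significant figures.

From v = Vmax[S]/(Km+[S]), each point gives Vmax = v(Km+[S])/[S].
Equating: 121(Km+2.34)/2.34 = 224(Km+12.2)/12.2.
51.71·Km + 121 = 18.36·Km + 224, so (51.71 − 18.36)·Km = 224 − 121.
Km = 103.0/33.35 = 3.09 nM; then Vmax = 121(3.09+2.34)/2.34 = 281 nmol·min⁻¹.

Km = 3.09 nM; Vmax = 281 nmol·min⁻¹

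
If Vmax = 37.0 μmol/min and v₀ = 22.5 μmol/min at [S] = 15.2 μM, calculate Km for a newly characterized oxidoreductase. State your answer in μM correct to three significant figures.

From v = Vmax[S]/(Km+[S]), Km = [S](Vmax − v)/v.
Km = 15.2 × (37.0 − 22.5) / 22.5 = 220.4/22.5 = 9.80 μM.

9.80 μM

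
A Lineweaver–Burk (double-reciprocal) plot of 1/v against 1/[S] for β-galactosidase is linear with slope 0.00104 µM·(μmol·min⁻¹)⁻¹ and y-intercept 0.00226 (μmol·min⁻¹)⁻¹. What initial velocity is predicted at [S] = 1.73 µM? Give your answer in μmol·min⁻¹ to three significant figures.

350 μmol·min⁻¹

The y-intercept is 1/Vmax, so Vmax = 1/0.00226 = 442 μmol·min⁻¹.
The slope is Km/Vmax, so Km = 0.00104 × 442 = 0.460 µM.
Then v = 442 × 1.73/(0.460 + 1.73) = 350 μmol·min⁻¹.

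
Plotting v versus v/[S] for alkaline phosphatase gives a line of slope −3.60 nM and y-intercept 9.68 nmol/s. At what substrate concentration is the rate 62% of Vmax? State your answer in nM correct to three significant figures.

The Eadie–Hofstee slope gives Km = 3.60 nM (slope = −Km).
v/Vmax = [S]/(Km+[S]) = 0.62 ⇒ [S] = Km·0.62/(1−0.62) = 3.60 × 1.632 = 5.87 nM.

5.87 nM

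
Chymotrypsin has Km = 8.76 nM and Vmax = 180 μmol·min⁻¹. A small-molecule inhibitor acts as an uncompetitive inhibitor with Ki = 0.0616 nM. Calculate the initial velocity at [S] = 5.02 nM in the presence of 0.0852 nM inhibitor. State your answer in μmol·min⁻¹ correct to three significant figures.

With α = 1 + [I]/Ki = 1 + 0.0852/0.0616 = 2.383, the uncompetitive rate law is v = (Vmax/α)·[S] / (Km/α + [S]).
v = (180/2.383)×5.02 / (8.76/2.383 + 5.02) = 379.2/8.696 = 43.6 μmol·min⁻¹.

43.6 μmol·min⁻¹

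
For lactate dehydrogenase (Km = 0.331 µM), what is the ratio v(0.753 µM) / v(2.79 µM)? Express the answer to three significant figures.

0.777

Since Vmax cancels, v₂/v₁ = [S]₂(Km+[S]₁) / [S]₁(Km+[S]₂).
= 0.753×(0.331+2.79) / (2.79×(0.331+0.753)) = 2.350/3.024 = 0.777.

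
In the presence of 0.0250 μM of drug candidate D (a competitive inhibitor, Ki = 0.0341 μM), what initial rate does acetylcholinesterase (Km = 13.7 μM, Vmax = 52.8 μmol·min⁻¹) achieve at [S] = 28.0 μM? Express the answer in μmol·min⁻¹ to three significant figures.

28.6 μmol·min⁻¹

With α = 1 + [I]/Ki = 1 + 0.0250/0.0341 = 1.733, the competitive rate law is v = Vmax[S] / (αKm + [S]).
v = 52.8×28.0 / (1.733×13.7 + 28.0) = 1478/51.74 = 28.6 μmol·min⁻¹.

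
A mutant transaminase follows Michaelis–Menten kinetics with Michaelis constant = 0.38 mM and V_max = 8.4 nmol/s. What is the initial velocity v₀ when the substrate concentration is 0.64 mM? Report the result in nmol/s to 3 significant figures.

5.27 nmol/s

v = Vmax·[S]/(Km + [S]) = 8.4 × 0.64 / (0.38 + 0.64)
  = 5.376 / 1.020 = 5.27 nmol/s.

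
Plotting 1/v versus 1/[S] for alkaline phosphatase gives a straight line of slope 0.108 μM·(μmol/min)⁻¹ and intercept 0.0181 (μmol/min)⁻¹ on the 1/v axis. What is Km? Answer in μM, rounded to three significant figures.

5.97 μM

y-intercept = 1/Vmax ⇒ Vmax = 55.2 μmol/min; slope = Km/Vmax ⇒ Km = slope × Vmax.
Km = 0.108 × 55.2 = 5.97 μM.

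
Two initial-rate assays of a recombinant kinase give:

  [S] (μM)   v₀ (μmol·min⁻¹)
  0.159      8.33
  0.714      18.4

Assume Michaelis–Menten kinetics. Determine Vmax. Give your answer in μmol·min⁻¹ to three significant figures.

28.1 μmol·min⁻¹

From v = Vmax[S]/(Km+[S]), each point gives Vmax = v(Km+[S])/[S].
Equating: 8.33(Km+0.159)/0.159 = 18.4(Km+0.714)/0.714.
52.39·Km + 8.33 = 25.77·Km + 18.4, so (52.39 − 25.77)·Km = 18.4 − 8.33.
Km = 10.07/26.62 = 0.378 μM; then Vmax = 8.33(0.378+0.159)/0.159 = 28.1 μmol·min⁻¹.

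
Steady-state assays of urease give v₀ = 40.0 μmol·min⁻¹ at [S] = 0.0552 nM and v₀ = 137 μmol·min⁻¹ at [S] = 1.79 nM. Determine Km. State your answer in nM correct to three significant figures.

From v = Vmax[S]/(Km+[S]), each point gives Vmax = v(Km+[S])/[S].
Equating: 40.0(Km+0.0552)/0.0552 = 137(Km+1.79)/1.79.
724.6·Km + 40.0 = 76.54·Km + 137, so (724.6 − 76.54)·Km = 137 − 40.0.
Km = 97.00/648.1 = 0.150 nM; then Vmax = 40.0(0.150+0.0552)/0.0552 = 148 μmol·min⁻¹.

0.150 nM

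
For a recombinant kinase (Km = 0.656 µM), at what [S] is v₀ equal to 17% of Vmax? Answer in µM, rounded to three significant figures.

0.134 µM

v/Vmax = [S]/(Km+[S]) = 0.17, so [S] = Km·0.17/(1 − 0.17) = 0.656 × 0.2048.
[S] = 0.134 µM.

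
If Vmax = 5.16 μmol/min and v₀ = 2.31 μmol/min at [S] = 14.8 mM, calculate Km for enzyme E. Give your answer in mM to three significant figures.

v/Vmax = 2.31/5.16 = 0.4477 = [S]/(Km+[S]).
So Km + [S] = [S]/0.4477 = 33.06 mM, giving Km = 33.06 − 14.8 = 18.3 mM.

18.3 mM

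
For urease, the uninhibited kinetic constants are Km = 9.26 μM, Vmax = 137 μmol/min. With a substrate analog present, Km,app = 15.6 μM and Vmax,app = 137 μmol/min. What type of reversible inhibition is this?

Km increases (9.26 → 15.6 μM) while Vmax is unchanged — the hallmark of competitive inhibition.

competitive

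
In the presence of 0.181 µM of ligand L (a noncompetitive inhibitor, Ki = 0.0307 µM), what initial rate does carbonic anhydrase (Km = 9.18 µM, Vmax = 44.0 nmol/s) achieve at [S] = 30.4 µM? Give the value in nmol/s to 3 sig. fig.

4.90 nmol/s

With α = 1 + [I]/Ki = 1 + 0.181/0.0307 = 6.896, the noncompetitive rate law is v = (Vmax/α)·[S] / (Km + [S]).
v = (44.0/6.896)×30.4 / (9.18 + 30.4) = 194.0/39.58 = 4.90 nmol/s.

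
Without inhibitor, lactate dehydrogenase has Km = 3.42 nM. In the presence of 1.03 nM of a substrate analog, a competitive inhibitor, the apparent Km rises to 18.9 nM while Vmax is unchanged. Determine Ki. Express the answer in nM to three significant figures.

0.228 nM

Competitive: Km,app = α·Km with α = 1 + [I]/Ki.
α = Km,app/Km = 18.9/3.42 = 5.526.
Since α = 1 + [I]/Ki, [I]/Ki = 5.526 − 1 = 4.526 and Ki = 1.03/4.526 = 0.228 nM.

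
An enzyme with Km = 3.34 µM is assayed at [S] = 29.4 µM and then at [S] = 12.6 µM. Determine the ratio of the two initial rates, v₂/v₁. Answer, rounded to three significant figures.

The fractional saturations are [S]/(Km+[S]) = 29.4/32.74 = 0.8980 and 12.6/15.94 = 0.7905.
v₂/v₁ is just their ratio: 0.7905/0.8980 = 0.880.

0.880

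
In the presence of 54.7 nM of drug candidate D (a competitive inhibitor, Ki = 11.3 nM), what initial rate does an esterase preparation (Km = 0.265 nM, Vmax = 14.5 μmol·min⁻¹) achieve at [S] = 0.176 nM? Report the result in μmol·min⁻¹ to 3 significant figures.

1.48 μmol·min⁻¹

α = 1 + [I]/Ki = 1 + 54.7/11.3 = 5.841.
For a competitive inhibitor, Vmax is unchanged and the apparent Km becomes α·Km: Km,app = 1.55 nM, Vmax,app = 14.5 μmol·min⁻¹.
v = Vmax,app·[S]/(Km,app + [S]) = 14.5 × 0.176/(1.55 + 0.176) = 1.48 μmol·min⁻¹.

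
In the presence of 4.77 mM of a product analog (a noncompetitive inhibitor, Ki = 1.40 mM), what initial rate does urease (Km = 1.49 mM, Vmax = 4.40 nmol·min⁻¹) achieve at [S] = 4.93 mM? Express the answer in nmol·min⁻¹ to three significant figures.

0.767 nmol·min⁻¹

α = 1 + [I]/Ki = 1 + 4.77/1.40 = 4.407.
For a noncompetitive inhibitor, Vmax is reduced to Vmax/α while Km is unchanged: Km,app = 1.49 mM, Vmax,app = 0.998 nmol·min⁻¹.
v = Vmax,app·[S]/(Km,app + [S]) = 0.998 × 4.93/(1.49 + 4.93) = 0.767 nmol·min⁻¹.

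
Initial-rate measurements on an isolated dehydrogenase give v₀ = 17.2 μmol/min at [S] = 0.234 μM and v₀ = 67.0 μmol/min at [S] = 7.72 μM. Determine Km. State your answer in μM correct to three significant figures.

0.768 μM

In reciprocal form, 1/v = (Km/Vmax)·(1/[S]) + 1/Vmax. The two points give (1/[S], 1/v) = (4.274, 0.05814) and (0.1295, 0.01493).
Slope = (0.05814 − 0.01493)/(4.274 − 0.1295) = 0.01043; intercept = 0.05814 − 0.01043×4.274 = 0.01357.
Vmax = 1/intercept = 73.7 μmol/min; Km = slope × Vmax = 0.01043 × 73.7 = 0.768 μM.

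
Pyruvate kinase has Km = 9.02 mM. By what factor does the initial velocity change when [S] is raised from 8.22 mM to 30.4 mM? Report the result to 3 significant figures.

Since Vmax cancels, v₂/v₁ = [S]₂(Km+[S]₁) / [S]₁(Km+[S]₂).
= 30.4×(9.02+8.22) / (8.22×(9.02+30.4)) = 524.1/324.0 = 1.62.

1.62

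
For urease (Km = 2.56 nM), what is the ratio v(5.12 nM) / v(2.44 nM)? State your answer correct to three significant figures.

1.37

The fractional saturations are [S]/(Km+[S]) = 2.44/5.000 = 0.4880 and 5.12/7.680 = 0.6667.
v₂/v₁ is just their ratio: 0.6667/0.4880 = 1.37.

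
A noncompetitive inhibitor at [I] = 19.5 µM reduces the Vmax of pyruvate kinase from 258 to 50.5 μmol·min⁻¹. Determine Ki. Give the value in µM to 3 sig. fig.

Noncompetitive: Vmax,app = Vmax/α with α = 1 + [I]/Ki.
α = Vmax/Vmax,app = 258/50.5 = 5.109.
Since α = 1 + [I]/Ki, [I]/Ki = 5.109 − 1 = 4.109 and Ki = 19.5/4.109 = 4.75 µM.

4.75 µM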